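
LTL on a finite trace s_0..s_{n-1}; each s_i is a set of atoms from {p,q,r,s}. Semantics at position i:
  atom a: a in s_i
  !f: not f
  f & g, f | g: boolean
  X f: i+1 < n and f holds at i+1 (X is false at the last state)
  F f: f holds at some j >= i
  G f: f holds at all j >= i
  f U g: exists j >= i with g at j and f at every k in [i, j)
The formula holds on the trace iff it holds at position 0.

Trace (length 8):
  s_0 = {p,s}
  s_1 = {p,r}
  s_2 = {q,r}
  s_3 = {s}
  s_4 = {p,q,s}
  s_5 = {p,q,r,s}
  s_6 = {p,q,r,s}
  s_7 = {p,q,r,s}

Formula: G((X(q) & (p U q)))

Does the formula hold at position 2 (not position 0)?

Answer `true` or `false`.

s_0={p,s}: G((X(q) & (p U q)))=False (X(q) & (p U q))=False X(q)=False q=False (p U q)=True p=True
s_1={p,r}: G((X(q) & (p U q)))=False (X(q) & (p U q))=True X(q)=True q=False (p U q)=True p=True
s_2={q,r}: G((X(q) & (p U q)))=False (X(q) & (p U q))=False X(q)=False q=True (p U q)=True p=False
s_3={s}: G((X(q) & (p U q)))=False (X(q) & (p U q))=False X(q)=True q=False (p U q)=False p=False
s_4={p,q,s}: G((X(q) & (p U q)))=False (X(q) & (p U q))=True X(q)=True q=True (p U q)=True p=True
s_5={p,q,r,s}: G((X(q) & (p U q)))=False (X(q) & (p U q))=True X(q)=True q=True (p U q)=True p=True
s_6={p,q,r,s}: G((X(q) & (p U q)))=False (X(q) & (p U q))=True X(q)=True q=True (p U q)=True p=True
s_7={p,q,r,s}: G((X(q) & (p U q)))=False (X(q) & (p U q))=False X(q)=False q=True (p U q)=True p=True
Evaluating at position 2: result = False

Answer: false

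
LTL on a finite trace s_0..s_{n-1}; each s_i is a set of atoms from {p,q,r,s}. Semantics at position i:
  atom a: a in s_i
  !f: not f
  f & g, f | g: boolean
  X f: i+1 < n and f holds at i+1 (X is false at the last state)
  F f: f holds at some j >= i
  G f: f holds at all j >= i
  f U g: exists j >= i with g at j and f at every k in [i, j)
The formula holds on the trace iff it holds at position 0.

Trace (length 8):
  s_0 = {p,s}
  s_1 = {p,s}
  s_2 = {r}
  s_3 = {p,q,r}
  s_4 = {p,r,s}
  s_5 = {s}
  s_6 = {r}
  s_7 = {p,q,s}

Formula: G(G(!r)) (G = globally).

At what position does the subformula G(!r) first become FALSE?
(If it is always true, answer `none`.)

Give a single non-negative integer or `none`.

s_0={p,s}: G(!r)=False !r=True r=False
s_1={p,s}: G(!r)=False !r=True r=False
s_2={r}: G(!r)=False !r=False r=True
s_3={p,q,r}: G(!r)=False !r=False r=True
s_4={p,r,s}: G(!r)=False !r=False r=True
s_5={s}: G(!r)=False !r=True r=False
s_6={r}: G(!r)=False !r=False r=True
s_7={p,q,s}: G(!r)=True !r=True r=False
G(G(!r)) holds globally = False
First violation at position 0.

Answer: 0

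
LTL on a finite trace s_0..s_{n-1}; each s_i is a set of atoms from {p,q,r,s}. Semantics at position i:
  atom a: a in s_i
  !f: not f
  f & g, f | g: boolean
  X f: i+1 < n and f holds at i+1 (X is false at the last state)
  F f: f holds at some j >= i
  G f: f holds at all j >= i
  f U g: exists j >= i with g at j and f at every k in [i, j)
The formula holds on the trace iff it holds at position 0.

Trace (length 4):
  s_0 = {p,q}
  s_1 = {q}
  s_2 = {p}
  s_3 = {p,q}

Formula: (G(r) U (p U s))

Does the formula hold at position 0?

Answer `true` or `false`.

Answer: false

Derivation:
s_0={p,q}: (G(r) U (p U s))=False G(r)=False r=False (p U s)=False p=True s=False
s_1={q}: (G(r) U (p U s))=False G(r)=False r=False (p U s)=False p=False s=False
s_2={p}: (G(r) U (p U s))=False G(r)=False r=False (p U s)=False p=True s=False
s_3={p,q}: (G(r) U (p U s))=False G(r)=False r=False (p U s)=False p=True s=False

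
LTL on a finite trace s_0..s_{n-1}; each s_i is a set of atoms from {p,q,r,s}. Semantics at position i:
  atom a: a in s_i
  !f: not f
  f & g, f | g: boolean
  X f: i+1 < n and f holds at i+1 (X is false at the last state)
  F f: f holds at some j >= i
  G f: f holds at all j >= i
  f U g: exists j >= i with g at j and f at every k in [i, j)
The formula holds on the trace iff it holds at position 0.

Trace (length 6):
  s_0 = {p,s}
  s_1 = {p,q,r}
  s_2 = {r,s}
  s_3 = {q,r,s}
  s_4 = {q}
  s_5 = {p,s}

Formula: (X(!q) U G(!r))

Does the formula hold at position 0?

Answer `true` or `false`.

s_0={p,s}: (X(!q) U G(!r))=False X(!q)=False !q=True q=False G(!r)=False !r=True r=False
s_1={p,q,r}: (X(!q) U G(!r))=False X(!q)=True !q=False q=True G(!r)=False !r=False r=True
s_2={r,s}: (X(!q) U G(!r))=False X(!q)=False !q=True q=False G(!r)=False !r=False r=True
s_3={q,r,s}: (X(!q) U G(!r))=False X(!q)=False !q=False q=True G(!r)=False !r=False r=True
s_4={q}: (X(!q) U G(!r))=True X(!q)=True !q=False q=True G(!r)=True !r=True r=False
s_5={p,s}: (X(!q) U G(!r))=True X(!q)=False !q=True q=False G(!r)=True !r=True r=False

Answer: false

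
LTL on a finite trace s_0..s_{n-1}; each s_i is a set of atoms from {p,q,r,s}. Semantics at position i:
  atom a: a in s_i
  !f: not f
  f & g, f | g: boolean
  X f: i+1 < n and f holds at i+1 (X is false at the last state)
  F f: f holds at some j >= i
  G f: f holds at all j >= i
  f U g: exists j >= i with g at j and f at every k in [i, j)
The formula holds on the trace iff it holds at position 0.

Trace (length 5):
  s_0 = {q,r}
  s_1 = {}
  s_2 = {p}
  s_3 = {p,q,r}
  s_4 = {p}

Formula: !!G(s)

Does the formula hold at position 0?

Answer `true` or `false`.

Answer: false

Derivation:
s_0={q,r}: !!G(s)=False !G(s)=True G(s)=False s=False
s_1={}: !!G(s)=False !G(s)=True G(s)=False s=False
s_2={p}: !!G(s)=False !G(s)=True G(s)=False s=False
s_3={p,q,r}: !!G(s)=False !G(s)=True G(s)=False s=False
s_4={p}: !!G(s)=False !G(s)=True G(s)=False s=False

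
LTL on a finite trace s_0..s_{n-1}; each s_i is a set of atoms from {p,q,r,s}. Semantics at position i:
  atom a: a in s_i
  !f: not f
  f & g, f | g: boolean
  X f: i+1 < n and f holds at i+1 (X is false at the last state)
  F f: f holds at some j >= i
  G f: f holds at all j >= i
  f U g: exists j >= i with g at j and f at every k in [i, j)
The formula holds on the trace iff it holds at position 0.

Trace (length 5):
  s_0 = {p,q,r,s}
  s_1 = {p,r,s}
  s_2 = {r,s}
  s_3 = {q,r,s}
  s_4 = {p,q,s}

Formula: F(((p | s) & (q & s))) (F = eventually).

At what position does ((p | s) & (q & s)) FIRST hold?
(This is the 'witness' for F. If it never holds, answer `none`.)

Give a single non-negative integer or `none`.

s_0={p,q,r,s}: ((p | s) & (q & s))=True (p | s)=True p=True s=True (q & s)=True q=True
s_1={p,r,s}: ((p | s) & (q & s))=False (p | s)=True p=True s=True (q & s)=False q=False
s_2={r,s}: ((p | s) & (q & s))=False (p | s)=True p=False s=True (q & s)=False q=False
s_3={q,r,s}: ((p | s) & (q & s))=True (p | s)=True p=False s=True (q & s)=True q=True
s_4={p,q,s}: ((p | s) & (q & s))=True (p | s)=True p=True s=True (q & s)=True q=True
F(((p | s) & (q & s))) holds; first witness at position 0.

Answer: 0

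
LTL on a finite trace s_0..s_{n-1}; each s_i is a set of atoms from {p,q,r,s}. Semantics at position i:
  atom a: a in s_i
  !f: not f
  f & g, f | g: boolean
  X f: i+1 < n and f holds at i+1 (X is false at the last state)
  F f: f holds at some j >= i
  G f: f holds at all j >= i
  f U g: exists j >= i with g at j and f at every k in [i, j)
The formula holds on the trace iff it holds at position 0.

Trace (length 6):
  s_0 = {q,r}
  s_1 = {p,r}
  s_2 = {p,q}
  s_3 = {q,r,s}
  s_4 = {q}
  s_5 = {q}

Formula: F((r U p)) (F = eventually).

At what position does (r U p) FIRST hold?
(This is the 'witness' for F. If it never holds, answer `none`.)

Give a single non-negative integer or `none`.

Answer: 0

Derivation:
s_0={q,r}: (r U p)=True r=True p=False
s_1={p,r}: (r U p)=True r=True p=True
s_2={p,q}: (r U p)=True r=False p=True
s_3={q,r,s}: (r U p)=False r=True p=False
s_4={q}: (r U p)=False r=False p=False
s_5={q}: (r U p)=False r=False p=False
F((r U p)) holds; first witness at position 0.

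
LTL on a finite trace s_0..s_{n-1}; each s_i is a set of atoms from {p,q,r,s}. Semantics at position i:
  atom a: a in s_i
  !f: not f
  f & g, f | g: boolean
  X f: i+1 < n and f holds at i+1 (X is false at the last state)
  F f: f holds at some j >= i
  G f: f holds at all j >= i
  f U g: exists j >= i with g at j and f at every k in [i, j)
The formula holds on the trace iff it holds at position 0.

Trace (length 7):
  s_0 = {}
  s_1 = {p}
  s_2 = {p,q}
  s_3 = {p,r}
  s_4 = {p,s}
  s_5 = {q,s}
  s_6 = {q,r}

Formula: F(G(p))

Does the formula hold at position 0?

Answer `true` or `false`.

s_0={}: F(G(p))=False G(p)=False p=False
s_1={p}: F(G(p))=False G(p)=False p=True
s_2={p,q}: F(G(p))=False G(p)=False p=True
s_3={p,r}: F(G(p))=False G(p)=False p=True
s_4={p,s}: F(G(p))=False G(p)=False p=True
s_5={q,s}: F(G(p))=False G(p)=False p=False
s_6={q,r}: F(G(p))=False G(p)=False p=False

Answer: false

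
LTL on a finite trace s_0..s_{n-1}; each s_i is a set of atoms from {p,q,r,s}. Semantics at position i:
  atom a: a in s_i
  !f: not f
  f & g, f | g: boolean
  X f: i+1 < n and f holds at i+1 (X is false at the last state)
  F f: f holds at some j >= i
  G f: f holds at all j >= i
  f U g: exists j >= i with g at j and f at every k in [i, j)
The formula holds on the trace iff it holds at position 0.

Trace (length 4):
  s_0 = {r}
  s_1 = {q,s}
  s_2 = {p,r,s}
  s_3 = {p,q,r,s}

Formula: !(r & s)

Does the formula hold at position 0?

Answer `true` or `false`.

s_0={r}: !(r & s)=True (r & s)=False r=True s=False
s_1={q,s}: !(r & s)=True (r & s)=False r=False s=True
s_2={p,r,s}: !(r & s)=False (r & s)=True r=True s=True
s_3={p,q,r,s}: !(r & s)=False (r & s)=True r=True s=True

Answer: true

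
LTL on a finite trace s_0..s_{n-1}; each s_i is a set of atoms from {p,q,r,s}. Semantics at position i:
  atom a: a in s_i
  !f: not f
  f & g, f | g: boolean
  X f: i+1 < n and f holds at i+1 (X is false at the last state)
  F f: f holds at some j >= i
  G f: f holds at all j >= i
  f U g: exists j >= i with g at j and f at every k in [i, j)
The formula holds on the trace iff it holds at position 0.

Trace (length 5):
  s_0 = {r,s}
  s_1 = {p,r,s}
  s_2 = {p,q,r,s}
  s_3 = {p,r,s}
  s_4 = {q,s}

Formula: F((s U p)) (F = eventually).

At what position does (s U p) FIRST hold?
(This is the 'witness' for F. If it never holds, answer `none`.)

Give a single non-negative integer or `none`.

s_0={r,s}: (s U p)=True s=True p=False
s_1={p,r,s}: (s U p)=True s=True p=True
s_2={p,q,r,s}: (s U p)=True s=True p=True
s_3={p,r,s}: (s U p)=True s=True p=True
s_4={q,s}: (s U p)=False s=True p=False
F((s U p)) holds; first witness at position 0.

Answer: 0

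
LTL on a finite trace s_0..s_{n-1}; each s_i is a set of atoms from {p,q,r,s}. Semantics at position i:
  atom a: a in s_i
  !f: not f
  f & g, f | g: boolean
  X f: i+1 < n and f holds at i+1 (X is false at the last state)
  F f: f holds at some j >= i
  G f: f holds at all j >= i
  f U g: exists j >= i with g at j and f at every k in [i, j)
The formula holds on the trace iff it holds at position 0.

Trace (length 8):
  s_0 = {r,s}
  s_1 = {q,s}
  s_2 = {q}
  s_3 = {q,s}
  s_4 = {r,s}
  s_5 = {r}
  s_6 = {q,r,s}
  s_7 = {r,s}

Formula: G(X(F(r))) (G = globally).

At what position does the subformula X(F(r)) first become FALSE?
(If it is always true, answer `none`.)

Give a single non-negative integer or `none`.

s_0={r,s}: X(F(r))=True F(r)=True r=True
s_1={q,s}: X(F(r))=True F(r)=True r=False
s_2={q}: X(F(r))=True F(r)=True r=False
s_3={q,s}: X(F(r))=True F(r)=True r=False
s_4={r,s}: X(F(r))=True F(r)=True r=True
s_5={r}: X(F(r))=True F(r)=True r=True
s_6={q,r,s}: X(F(r))=True F(r)=True r=True
s_7={r,s}: X(F(r))=False F(r)=True r=True
G(X(F(r))) holds globally = False
First violation at position 7.

Answer: 7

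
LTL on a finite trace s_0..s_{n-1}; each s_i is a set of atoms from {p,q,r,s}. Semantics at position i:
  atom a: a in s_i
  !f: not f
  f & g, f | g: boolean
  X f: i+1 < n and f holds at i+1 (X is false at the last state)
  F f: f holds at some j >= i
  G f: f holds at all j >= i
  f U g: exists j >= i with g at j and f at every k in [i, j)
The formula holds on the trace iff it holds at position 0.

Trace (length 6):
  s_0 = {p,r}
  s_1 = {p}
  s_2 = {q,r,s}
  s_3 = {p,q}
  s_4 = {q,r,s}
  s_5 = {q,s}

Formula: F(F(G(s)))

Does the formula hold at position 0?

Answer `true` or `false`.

Answer: true

Derivation:
s_0={p,r}: F(F(G(s)))=True F(G(s))=True G(s)=False s=False
s_1={p}: F(F(G(s)))=True F(G(s))=True G(s)=False s=False
s_2={q,r,s}: F(F(G(s)))=True F(G(s))=True G(s)=False s=True
s_3={p,q}: F(F(G(s)))=True F(G(s))=True G(s)=False s=False
s_4={q,r,s}: F(F(G(s)))=True F(G(s))=True G(s)=True s=True
s_5={q,s}: F(F(G(s)))=True F(G(s))=True G(s)=True s=True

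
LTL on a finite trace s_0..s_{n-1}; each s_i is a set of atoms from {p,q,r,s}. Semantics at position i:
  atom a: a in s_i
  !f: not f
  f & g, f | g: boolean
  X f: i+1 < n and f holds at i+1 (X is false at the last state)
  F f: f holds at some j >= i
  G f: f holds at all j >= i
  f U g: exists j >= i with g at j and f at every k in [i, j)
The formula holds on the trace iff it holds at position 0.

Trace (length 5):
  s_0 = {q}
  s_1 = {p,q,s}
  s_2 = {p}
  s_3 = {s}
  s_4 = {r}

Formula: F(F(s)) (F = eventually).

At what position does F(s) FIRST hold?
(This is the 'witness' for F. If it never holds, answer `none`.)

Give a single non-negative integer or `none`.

s_0={q}: F(s)=True s=False
s_1={p,q,s}: F(s)=True s=True
s_2={p}: F(s)=True s=False
s_3={s}: F(s)=True s=True
s_4={r}: F(s)=False s=False
F(F(s)) holds; first witness at position 0.

Answer: 0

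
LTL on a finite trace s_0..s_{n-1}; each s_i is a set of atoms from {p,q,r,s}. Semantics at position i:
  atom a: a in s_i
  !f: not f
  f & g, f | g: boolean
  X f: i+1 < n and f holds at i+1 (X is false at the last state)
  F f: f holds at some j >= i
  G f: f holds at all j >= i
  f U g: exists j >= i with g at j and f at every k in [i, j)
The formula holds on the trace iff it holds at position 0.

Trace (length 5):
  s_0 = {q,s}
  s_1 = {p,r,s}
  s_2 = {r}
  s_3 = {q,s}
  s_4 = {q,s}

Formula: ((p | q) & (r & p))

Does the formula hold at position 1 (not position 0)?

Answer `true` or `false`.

s_0={q,s}: ((p | q) & (r & p))=False (p | q)=True p=False q=True (r & p)=False r=False
s_1={p,r,s}: ((p | q) & (r & p))=True (p | q)=True p=True q=False (r & p)=True r=True
s_2={r}: ((p | q) & (r & p))=False (p | q)=False p=False q=False (r & p)=False r=True
s_3={q,s}: ((p | q) & (r & p))=False (p | q)=True p=False q=True (r & p)=False r=False
s_4={q,s}: ((p | q) & (r & p))=False (p | q)=True p=False q=True (r & p)=False r=False
Evaluating at position 1: result = True

Answer: true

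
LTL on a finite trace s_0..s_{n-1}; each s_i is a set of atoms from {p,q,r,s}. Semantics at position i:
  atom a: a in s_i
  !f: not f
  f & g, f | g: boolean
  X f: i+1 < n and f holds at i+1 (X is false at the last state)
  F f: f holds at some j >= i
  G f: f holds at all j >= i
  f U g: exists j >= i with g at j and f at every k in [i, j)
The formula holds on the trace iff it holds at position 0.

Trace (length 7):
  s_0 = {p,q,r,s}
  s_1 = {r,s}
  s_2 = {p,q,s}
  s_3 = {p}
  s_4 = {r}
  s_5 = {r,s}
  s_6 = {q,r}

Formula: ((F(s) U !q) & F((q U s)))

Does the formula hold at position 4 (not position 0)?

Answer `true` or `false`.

Answer: true

Derivation:
s_0={p,q,r,s}: ((F(s) U !q) & F((q U s)))=True (F(s) U !q)=True F(s)=True s=True !q=False q=True F((q U s))=True (q U s)=True
s_1={r,s}: ((F(s) U !q) & F((q U s)))=True (F(s) U !q)=True F(s)=True s=True !q=True q=False F((q U s))=True (q U s)=True
s_2={p,q,s}: ((F(s) U !q) & F((q U s)))=True (F(s) U !q)=True F(s)=True s=True !q=False q=True F((q U s))=True (q U s)=True
s_3={p}: ((F(s) U !q) & F((q U s)))=True (F(s) U !q)=True F(s)=True s=False !q=True q=False F((q U s))=True (q U s)=False
s_4={r}: ((F(s) U !q) & F((q U s)))=True (F(s) U !q)=True F(s)=True s=False !q=True q=False F((q U s))=True (q U s)=False
s_5={r,s}: ((F(s) U !q) & F((q U s)))=True (F(s) U !q)=True F(s)=True s=True !q=True q=False F((q U s))=True (q U s)=True
s_6={q,r}: ((F(s) U !q) & F((q U s)))=False (F(s) U !q)=False F(s)=False s=False !q=False q=True F((q U s))=False (q U s)=False
Evaluating at position 4: result = True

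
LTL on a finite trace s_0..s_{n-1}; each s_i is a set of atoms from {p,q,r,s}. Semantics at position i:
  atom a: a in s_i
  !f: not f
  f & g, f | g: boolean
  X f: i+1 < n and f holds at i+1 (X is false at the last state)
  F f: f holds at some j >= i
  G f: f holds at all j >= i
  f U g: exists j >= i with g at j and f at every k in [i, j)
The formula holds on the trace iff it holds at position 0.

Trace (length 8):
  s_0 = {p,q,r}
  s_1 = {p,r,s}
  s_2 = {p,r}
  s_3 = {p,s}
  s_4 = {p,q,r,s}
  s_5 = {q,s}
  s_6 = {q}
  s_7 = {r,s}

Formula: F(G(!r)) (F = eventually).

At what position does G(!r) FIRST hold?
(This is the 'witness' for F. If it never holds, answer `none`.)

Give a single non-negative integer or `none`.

s_0={p,q,r}: G(!r)=False !r=False r=True
s_1={p,r,s}: G(!r)=False !r=False r=True
s_2={p,r}: G(!r)=False !r=False r=True
s_3={p,s}: G(!r)=False !r=True r=False
s_4={p,q,r,s}: G(!r)=False !r=False r=True
s_5={q,s}: G(!r)=False !r=True r=False
s_6={q}: G(!r)=False !r=True r=False
s_7={r,s}: G(!r)=False !r=False r=True
F(G(!r)) does not hold (no witness exists).

Answer: none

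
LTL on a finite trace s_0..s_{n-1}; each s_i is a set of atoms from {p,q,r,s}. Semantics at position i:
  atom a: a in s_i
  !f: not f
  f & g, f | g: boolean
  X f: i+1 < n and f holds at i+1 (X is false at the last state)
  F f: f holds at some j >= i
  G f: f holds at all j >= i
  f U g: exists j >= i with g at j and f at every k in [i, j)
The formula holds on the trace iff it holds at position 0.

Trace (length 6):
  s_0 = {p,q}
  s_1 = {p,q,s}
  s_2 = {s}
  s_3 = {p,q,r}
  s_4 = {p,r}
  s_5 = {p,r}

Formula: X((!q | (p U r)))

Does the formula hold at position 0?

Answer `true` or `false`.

s_0={p,q}: X((!q | (p U r)))=False (!q | (p U r))=False !q=False q=True (p U r)=False p=True r=False
s_1={p,q,s}: X((!q | (p U r)))=True (!q | (p U r))=False !q=False q=True (p U r)=False p=True r=False
s_2={s}: X((!q | (p U r)))=True (!q | (p U r))=True !q=True q=False (p U r)=False p=False r=False
s_3={p,q,r}: X((!q | (p U r)))=True (!q | (p U r))=True !q=False q=True (p U r)=True p=True r=True
s_4={p,r}: X((!q | (p U r)))=True (!q | (p U r))=True !q=True q=False (p U r)=True p=True r=True
s_5={p,r}: X((!q | (p U r)))=False (!q | (p U r))=True !q=True q=False (p U r)=True p=True r=True

Answer: false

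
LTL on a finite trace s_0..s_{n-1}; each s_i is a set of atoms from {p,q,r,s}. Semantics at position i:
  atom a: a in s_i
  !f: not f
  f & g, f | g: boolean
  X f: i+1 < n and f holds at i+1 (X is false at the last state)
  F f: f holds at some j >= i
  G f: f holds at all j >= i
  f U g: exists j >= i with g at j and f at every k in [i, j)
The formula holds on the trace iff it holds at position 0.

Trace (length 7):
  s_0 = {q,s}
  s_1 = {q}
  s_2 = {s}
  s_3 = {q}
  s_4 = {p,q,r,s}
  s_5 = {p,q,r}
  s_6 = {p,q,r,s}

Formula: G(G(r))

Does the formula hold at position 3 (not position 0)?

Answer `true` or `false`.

Answer: false

Derivation:
s_0={q,s}: G(G(r))=False G(r)=False r=False
s_1={q}: G(G(r))=False G(r)=False r=False
s_2={s}: G(G(r))=False G(r)=False r=False
s_3={q}: G(G(r))=False G(r)=False r=False
s_4={p,q,r,s}: G(G(r))=True G(r)=True r=True
s_5={p,q,r}: G(G(r))=True G(r)=True r=True
s_6={p,q,r,s}: G(G(r))=True G(r)=True r=True
Evaluating at position 3: result = False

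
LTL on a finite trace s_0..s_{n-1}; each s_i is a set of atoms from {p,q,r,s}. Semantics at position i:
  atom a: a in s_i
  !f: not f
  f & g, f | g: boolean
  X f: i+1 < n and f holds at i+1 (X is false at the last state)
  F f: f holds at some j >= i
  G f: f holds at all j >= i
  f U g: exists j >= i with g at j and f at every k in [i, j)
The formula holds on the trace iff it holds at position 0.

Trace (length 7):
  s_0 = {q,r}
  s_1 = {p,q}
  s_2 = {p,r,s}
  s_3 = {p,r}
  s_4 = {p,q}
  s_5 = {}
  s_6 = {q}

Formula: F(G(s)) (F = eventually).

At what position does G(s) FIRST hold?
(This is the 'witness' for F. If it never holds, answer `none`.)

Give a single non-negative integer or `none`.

Answer: none

Derivation:
s_0={q,r}: G(s)=False s=False
s_1={p,q}: G(s)=False s=False
s_2={p,r,s}: G(s)=False s=True
s_3={p,r}: G(s)=False s=False
s_4={p,q}: G(s)=False s=False
s_5={}: G(s)=False s=False
s_6={q}: G(s)=False s=False
F(G(s)) does not hold (no witness exists).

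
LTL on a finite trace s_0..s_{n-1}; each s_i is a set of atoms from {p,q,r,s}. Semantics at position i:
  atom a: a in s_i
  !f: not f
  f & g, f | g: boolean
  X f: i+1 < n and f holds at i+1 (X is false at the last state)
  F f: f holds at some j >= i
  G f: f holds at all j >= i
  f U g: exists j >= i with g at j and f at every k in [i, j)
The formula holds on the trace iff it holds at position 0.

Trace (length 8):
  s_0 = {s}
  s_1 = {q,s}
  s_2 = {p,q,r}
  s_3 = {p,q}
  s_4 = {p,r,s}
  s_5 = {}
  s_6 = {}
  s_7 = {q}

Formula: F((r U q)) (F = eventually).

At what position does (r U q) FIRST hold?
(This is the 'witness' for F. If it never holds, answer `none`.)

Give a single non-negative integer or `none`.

s_0={s}: (r U q)=False r=False q=False
s_1={q,s}: (r U q)=True r=False q=True
s_2={p,q,r}: (r U q)=True r=True q=True
s_3={p,q}: (r U q)=True r=False q=True
s_4={p,r,s}: (r U q)=False r=True q=False
s_5={}: (r U q)=False r=False q=False
s_6={}: (r U q)=False r=False q=False
s_7={q}: (r U q)=True r=False q=True
F((r U q)) holds; first witness at position 1.

Answer: 1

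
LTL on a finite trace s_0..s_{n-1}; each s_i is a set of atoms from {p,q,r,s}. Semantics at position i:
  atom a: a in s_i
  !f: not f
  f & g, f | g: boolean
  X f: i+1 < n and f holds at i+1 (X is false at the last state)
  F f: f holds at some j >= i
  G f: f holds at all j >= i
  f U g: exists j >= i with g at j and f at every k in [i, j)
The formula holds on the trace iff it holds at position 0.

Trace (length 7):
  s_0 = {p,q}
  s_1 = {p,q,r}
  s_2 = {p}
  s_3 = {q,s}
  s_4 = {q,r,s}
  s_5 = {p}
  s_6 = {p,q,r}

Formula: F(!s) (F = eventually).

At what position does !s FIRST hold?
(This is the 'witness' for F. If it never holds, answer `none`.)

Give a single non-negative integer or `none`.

s_0={p,q}: !s=True s=False
s_1={p,q,r}: !s=True s=False
s_2={p}: !s=True s=False
s_3={q,s}: !s=False s=True
s_4={q,r,s}: !s=False s=True
s_5={p}: !s=True s=False
s_6={p,q,r}: !s=True s=False
F(!s) holds; first witness at position 0.

Answer: 0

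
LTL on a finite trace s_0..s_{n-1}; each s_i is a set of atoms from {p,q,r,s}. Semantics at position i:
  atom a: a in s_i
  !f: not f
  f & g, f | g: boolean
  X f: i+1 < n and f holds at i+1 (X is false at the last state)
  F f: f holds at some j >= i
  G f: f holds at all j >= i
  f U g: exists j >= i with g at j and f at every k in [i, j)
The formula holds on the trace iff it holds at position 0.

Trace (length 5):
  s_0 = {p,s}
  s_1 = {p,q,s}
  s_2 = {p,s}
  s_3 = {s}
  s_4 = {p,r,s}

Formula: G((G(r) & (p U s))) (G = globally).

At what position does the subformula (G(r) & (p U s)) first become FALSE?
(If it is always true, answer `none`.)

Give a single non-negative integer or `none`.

Answer: 0

Derivation:
s_0={p,s}: (G(r) & (p U s))=False G(r)=False r=False (p U s)=True p=True s=True
s_1={p,q,s}: (G(r) & (p U s))=False G(r)=False r=False (p U s)=True p=True s=True
s_2={p,s}: (G(r) & (p U s))=False G(r)=False r=False (p U s)=True p=True s=True
s_3={s}: (G(r) & (p U s))=False G(r)=False r=False (p U s)=True p=False s=True
s_4={p,r,s}: (G(r) & (p U s))=True G(r)=True r=True (p U s)=True p=True s=True
G((G(r) & (p U s))) holds globally = False
First violation at position 0.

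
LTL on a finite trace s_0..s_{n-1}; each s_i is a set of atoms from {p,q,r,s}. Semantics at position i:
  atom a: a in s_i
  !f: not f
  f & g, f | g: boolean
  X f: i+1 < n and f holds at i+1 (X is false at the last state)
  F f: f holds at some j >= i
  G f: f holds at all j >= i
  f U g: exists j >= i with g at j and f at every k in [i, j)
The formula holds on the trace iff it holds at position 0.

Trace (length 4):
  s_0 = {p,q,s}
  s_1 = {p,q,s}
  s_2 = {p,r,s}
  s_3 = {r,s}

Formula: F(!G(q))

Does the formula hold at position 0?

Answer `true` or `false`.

s_0={p,q,s}: F(!G(q))=True !G(q)=True G(q)=False q=True
s_1={p,q,s}: F(!G(q))=True !G(q)=True G(q)=False q=True
s_2={p,r,s}: F(!G(q))=True !G(q)=True G(q)=False q=False
s_3={r,s}: F(!G(q))=True !G(q)=True G(q)=False q=False

Answer: true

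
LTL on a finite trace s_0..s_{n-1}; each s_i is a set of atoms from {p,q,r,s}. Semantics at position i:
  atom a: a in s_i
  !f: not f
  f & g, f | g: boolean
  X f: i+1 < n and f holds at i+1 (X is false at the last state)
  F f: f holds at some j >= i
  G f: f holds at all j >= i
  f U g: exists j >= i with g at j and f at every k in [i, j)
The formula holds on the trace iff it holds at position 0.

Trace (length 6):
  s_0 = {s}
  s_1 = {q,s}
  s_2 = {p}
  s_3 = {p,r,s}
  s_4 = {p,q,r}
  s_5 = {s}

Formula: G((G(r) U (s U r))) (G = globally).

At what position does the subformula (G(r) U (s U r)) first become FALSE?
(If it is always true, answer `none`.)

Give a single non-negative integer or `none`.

s_0={s}: (G(r) U (s U r))=False G(r)=False r=False (s U r)=False s=True
s_1={q,s}: (G(r) U (s U r))=False G(r)=False r=False (s U r)=False s=True
s_2={p}: (G(r) U (s U r))=False G(r)=False r=False (s U r)=False s=False
s_3={p,r,s}: (G(r) U (s U r))=True G(r)=False r=True (s U r)=True s=True
s_4={p,q,r}: (G(r) U (s U r))=True G(r)=False r=True (s U r)=True s=False
s_5={s}: (G(r) U (s U r))=False G(r)=False r=False (s U r)=False s=True
G((G(r) U (s U r))) holds globally = False
First violation at position 0.

Answer: 0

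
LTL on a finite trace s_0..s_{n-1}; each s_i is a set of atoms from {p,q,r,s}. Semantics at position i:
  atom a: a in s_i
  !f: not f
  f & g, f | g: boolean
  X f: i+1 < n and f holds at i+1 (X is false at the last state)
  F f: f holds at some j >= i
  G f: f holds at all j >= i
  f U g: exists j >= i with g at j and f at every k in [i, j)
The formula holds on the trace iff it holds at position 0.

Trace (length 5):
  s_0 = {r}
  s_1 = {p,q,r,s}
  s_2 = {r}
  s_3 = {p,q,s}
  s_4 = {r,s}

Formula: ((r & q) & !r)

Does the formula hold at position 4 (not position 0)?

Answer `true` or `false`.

s_0={r}: ((r & q) & !r)=False (r & q)=False r=True q=False !r=False
s_1={p,q,r,s}: ((r & q) & !r)=False (r & q)=True r=True q=True !r=False
s_2={r}: ((r & q) & !r)=False (r & q)=False r=True q=False !r=False
s_3={p,q,s}: ((r & q) & !r)=False (r & q)=False r=False q=True !r=True
s_4={r,s}: ((r & q) & !r)=False (r & q)=False r=True q=False !r=False
Evaluating at position 4: result = False

Answer: false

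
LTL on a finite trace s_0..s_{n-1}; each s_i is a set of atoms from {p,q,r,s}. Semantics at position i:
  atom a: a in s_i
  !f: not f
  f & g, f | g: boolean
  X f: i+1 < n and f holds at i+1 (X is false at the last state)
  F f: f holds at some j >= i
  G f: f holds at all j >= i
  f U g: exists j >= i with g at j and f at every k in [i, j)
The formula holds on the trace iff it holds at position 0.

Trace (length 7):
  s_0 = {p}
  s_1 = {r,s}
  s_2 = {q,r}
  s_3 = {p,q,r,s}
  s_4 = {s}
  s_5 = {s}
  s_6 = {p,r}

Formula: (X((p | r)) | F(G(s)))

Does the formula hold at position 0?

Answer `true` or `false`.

Answer: true

Derivation:
s_0={p}: (X((p | r)) | F(G(s)))=True X((p | r))=True (p | r)=True p=True r=False F(G(s))=False G(s)=False s=False
s_1={r,s}: (X((p | r)) | F(G(s)))=True X((p | r))=True (p | r)=True p=False r=True F(G(s))=False G(s)=False s=True
s_2={q,r}: (X((p | r)) | F(G(s)))=True X((p | r))=True (p | r)=True p=False r=True F(G(s))=False G(s)=False s=False
s_3={p,q,r,s}: (X((p | r)) | F(G(s)))=False X((p | r))=False (p | r)=True p=True r=True F(G(s))=False G(s)=False s=True
s_4={s}: (X((p | r)) | F(G(s)))=False X((p | r))=False (p | r)=False p=False r=False F(G(s))=False G(s)=False s=True
s_5={s}: (X((p | r)) | F(G(s)))=True X((p | r))=True (p | r)=False p=False r=False F(G(s))=False G(s)=False s=True
s_6={p,r}: (X((p | r)) | F(G(s)))=False X((p | r))=False (p | r)=True p=True r=True F(G(s))=False G(s)=False s=False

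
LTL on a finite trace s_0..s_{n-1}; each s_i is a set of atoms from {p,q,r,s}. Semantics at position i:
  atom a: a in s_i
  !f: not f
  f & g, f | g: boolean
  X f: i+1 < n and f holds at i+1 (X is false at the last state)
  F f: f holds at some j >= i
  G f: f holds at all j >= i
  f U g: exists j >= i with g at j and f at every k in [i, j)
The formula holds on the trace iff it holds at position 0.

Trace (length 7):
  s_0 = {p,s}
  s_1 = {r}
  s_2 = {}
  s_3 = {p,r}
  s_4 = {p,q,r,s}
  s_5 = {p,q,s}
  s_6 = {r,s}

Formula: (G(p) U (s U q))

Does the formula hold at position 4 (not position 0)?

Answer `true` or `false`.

Answer: true

Derivation:
s_0={p,s}: (G(p) U (s U q))=False G(p)=False p=True (s U q)=False s=True q=False
s_1={r}: (G(p) U (s U q))=False G(p)=False p=False (s U q)=False s=False q=False
s_2={}: (G(p) U (s U q))=False G(p)=False p=False (s U q)=False s=False q=False
s_3={p,r}: (G(p) U (s U q))=False G(p)=False p=True (s U q)=False s=False q=False
s_4={p,q,r,s}: (G(p) U (s U q))=True G(p)=False p=True (s U q)=True s=True q=True
s_5={p,q,s}: (G(p) U (s U q))=True G(p)=False p=True (s U q)=True s=True q=True
s_6={r,s}: (G(p) U (s U q))=False G(p)=False p=False (s U q)=False s=True q=False
Evaluating at position 4: result = True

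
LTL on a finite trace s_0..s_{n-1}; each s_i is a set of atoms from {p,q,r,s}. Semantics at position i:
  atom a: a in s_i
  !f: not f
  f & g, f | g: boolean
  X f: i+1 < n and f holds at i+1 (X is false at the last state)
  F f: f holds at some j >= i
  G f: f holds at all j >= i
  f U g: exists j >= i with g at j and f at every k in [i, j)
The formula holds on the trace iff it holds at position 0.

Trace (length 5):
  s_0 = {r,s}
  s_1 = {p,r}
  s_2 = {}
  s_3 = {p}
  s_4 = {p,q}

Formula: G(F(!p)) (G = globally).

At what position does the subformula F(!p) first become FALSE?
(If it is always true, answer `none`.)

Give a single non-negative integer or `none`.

s_0={r,s}: F(!p)=True !p=True p=False
s_1={p,r}: F(!p)=True !p=False p=True
s_2={}: F(!p)=True !p=True p=False
s_3={p}: F(!p)=False !p=False p=True
s_4={p,q}: F(!p)=False !p=False p=True
G(F(!p)) holds globally = False
First violation at position 3.

Answer: 3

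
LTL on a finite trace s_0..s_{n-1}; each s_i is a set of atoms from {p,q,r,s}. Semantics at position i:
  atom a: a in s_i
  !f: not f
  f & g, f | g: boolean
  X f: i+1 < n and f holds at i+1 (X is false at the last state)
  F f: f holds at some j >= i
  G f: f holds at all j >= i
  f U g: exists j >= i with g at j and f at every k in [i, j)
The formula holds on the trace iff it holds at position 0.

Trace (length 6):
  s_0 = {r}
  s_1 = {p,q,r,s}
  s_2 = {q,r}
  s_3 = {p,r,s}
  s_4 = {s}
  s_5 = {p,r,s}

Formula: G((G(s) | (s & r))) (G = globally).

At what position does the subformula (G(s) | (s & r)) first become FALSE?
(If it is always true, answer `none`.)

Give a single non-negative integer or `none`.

s_0={r}: (G(s) | (s & r))=False G(s)=False s=False (s & r)=False r=True
s_1={p,q,r,s}: (G(s) | (s & r))=True G(s)=False s=True (s & r)=True r=True
s_2={q,r}: (G(s) | (s & r))=False G(s)=False s=False (s & r)=False r=True
s_3={p,r,s}: (G(s) | (s & r))=True G(s)=True s=True (s & r)=True r=True
s_4={s}: (G(s) | (s & r))=True G(s)=True s=True (s & r)=False r=False
s_5={p,r,s}: (G(s) | (s & r))=True G(s)=True s=True (s & r)=True r=True
G((G(s) | (s & r))) holds globally = False
First violation at position 0.

Answer: 0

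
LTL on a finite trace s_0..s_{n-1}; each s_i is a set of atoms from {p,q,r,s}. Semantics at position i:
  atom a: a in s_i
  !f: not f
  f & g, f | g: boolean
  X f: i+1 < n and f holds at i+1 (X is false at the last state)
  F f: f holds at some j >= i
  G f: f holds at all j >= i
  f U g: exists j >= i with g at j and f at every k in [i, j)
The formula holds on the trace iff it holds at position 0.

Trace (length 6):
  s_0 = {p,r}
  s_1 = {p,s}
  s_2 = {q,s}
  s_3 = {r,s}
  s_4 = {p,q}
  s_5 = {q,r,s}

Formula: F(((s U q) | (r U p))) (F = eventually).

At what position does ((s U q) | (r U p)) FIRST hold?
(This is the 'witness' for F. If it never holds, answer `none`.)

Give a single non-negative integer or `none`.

s_0={p,r}: ((s U q) | (r U p))=True (s U q)=False s=False q=False (r U p)=True r=True p=True
s_1={p,s}: ((s U q) | (r U p))=True (s U q)=True s=True q=False (r U p)=True r=False p=True
s_2={q,s}: ((s U q) | (r U p))=True (s U q)=True s=True q=True (r U p)=False r=False p=False
s_3={r,s}: ((s U q) | (r U p))=True (s U q)=True s=True q=False (r U p)=True r=True p=False
s_4={p,q}: ((s U q) | (r U p))=True (s U q)=True s=False q=True (r U p)=True r=False p=True
s_5={q,r,s}: ((s U q) | (r U p))=True (s U q)=True s=True q=True (r U p)=False r=True p=False
F(((s U q) | (r U p))) holds; first witness at position 0.

Answer: 0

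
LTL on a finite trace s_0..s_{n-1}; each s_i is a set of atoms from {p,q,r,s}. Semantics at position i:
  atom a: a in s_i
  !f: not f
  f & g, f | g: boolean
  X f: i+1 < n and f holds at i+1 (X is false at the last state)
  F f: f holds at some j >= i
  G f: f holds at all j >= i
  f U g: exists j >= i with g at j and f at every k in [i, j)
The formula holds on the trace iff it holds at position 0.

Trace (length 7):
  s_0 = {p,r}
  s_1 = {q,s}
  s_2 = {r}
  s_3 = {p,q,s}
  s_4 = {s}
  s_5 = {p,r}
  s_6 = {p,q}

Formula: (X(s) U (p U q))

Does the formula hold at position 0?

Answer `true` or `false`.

s_0={p,r}: (X(s) U (p U q))=True X(s)=True s=False (p U q)=True p=True q=False
s_1={q,s}: (X(s) U (p U q))=True X(s)=False s=True (p U q)=True p=False q=True
s_2={r}: (X(s) U (p U q))=True X(s)=True s=False (p U q)=False p=False q=False
s_3={p,q,s}: (X(s) U (p U q))=True X(s)=True s=True (p U q)=True p=True q=True
s_4={s}: (X(s) U (p U q))=False X(s)=False s=True (p U q)=False p=False q=False
s_5={p,r}: (X(s) U (p U q))=True X(s)=False s=False (p U q)=True p=True q=False
s_6={p,q}: (X(s) U (p U q))=True X(s)=False s=False (p U q)=True p=True q=True

Answer: true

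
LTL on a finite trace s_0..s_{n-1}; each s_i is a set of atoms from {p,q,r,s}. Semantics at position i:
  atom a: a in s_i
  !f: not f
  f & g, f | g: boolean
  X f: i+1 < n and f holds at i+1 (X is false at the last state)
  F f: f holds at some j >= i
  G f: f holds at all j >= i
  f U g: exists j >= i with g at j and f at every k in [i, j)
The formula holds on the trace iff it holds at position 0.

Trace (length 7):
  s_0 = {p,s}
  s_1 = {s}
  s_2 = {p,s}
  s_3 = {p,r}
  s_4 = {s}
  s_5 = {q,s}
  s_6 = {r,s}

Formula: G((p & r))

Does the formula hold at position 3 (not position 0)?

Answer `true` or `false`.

Answer: false

Derivation:
s_0={p,s}: G((p & r))=False (p & r)=False p=True r=False
s_1={s}: G((p & r))=False (p & r)=False p=False r=False
s_2={p,s}: G((p & r))=False (p & r)=False p=True r=False
s_3={p,r}: G((p & r))=False (p & r)=True p=True r=True
s_4={s}: G((p & r))=False (p & r)=False p=False r=False
s_5={q,s}: G((p & r))=False (p & r)=False p=False r=False
s_6={r,s}: G((p & r))=False (p & r)=False p=False r=True
Evaluating at position 3: result = False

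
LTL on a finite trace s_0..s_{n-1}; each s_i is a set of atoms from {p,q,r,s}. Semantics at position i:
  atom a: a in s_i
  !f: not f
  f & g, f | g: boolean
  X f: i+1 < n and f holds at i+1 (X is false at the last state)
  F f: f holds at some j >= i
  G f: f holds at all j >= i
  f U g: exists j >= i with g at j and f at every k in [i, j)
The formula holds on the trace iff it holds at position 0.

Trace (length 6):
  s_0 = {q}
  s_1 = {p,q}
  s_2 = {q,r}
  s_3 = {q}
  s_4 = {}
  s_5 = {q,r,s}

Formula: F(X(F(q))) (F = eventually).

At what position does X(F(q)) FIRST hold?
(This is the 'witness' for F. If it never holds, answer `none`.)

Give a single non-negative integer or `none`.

s_0={q}: X(F(q))=True F(q)=True q=True
s_1={p,q}: X(F(q))=True F(q)=True q=True
s_2={q,r}: X(F(q))=True F(q)=True q=True
s_3={q}: X(F(q))=True F(q)=True q=True
s_4={}: X(F(q))=True F(q)=True q=False
s_5={q,r,s}: X(F(q))=False F(q)=True q=True
F(X(F(q))) holds; first witness at position 0.

Answer: 0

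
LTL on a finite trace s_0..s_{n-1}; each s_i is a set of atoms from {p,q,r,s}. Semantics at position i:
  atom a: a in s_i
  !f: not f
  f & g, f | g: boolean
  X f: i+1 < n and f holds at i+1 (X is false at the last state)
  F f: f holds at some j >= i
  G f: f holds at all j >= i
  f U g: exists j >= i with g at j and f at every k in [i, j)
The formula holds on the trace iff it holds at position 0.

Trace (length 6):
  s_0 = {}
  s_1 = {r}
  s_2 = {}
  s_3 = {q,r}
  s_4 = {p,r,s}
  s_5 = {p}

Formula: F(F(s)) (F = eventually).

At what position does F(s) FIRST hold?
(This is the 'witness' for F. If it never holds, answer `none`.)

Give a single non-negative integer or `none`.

Answer: 0

Derivation:
s_0={}: F(s)=True s=False
s_1={r}: F(s)=True s=False
s_2={}: F(s)=True s=False
s_3={q,r}: F(s)=True s=False
s_4={p,r,s}: F(s)=True s=True
s_5={p}: F(s)=False s=False
F(F(s)) holds; first witness at position 0.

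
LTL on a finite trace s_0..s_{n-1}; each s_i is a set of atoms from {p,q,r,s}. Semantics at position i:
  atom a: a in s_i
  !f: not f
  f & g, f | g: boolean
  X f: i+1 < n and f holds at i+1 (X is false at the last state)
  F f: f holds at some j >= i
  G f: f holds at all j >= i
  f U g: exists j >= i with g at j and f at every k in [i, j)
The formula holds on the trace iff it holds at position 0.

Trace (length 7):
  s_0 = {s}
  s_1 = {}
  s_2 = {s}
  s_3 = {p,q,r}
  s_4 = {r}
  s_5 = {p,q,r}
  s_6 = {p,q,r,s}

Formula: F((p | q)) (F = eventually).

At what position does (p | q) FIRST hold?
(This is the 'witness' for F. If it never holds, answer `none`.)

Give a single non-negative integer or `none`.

s_0={s}: (p | q)=False p=False q=False
s_1={}: (p | q)=False p=False q=False
s_2={s}: (p | q)=False p=False q=False
s_3={p,q,r}: (p | q)=True p=True q=True
s_4={r}: (p | q)=False p=False q=False
s_5={p,q,r}: (p | q)=True p=True q=True
s_6={p,q,r,s}: (p | q)=True p=True q=True
F((p | q)) holds; first witness at position 3.

Answer: 3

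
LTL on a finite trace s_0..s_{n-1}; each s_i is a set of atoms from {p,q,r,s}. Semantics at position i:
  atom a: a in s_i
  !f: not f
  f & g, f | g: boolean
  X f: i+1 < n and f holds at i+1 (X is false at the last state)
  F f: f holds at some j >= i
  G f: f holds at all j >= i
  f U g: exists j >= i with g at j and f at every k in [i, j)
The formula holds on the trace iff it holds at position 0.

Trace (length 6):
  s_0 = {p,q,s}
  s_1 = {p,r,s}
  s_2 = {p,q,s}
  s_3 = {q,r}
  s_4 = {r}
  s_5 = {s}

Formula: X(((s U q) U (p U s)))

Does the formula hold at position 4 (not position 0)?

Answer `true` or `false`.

Answer: true

Derivation:
s_0={p,q,s}: X(((s U q) U (p U s)))=True ((s U q) U (p U s))=True (s U q)=True s=True q=True (p U s)=True p=True
s_1={p,r,s}: X(((s U q) U (p U s)))=True ((s U q) U (p U s))=True (s U q)=True s=True q=False (p U s)=True p=True
s_2={p,q,s}: X(((s U q) U (p U s)))=False ((s U q) U (p U s))=True (s U q)=True s=True q=True (p U s)=True p=True
s_3={q,r}: X(((s U q) U (p U s)))=False ((s U q) U (p U s))=False (s U q)=True s=False q=True (p U s)=False p=False
s_4={r}: X(((s U q) U (p U s)))=True ((s U q) U (p U s))=False (s U q)=False s=False q=False (p U s)=False p=False
s_5={s}: X(((s U q) U (p U s)))=False ((s U q) U (p U s))=True (s U q)=False s=True q=False (p U s)=True p=False
Evaluating at position 4: result = True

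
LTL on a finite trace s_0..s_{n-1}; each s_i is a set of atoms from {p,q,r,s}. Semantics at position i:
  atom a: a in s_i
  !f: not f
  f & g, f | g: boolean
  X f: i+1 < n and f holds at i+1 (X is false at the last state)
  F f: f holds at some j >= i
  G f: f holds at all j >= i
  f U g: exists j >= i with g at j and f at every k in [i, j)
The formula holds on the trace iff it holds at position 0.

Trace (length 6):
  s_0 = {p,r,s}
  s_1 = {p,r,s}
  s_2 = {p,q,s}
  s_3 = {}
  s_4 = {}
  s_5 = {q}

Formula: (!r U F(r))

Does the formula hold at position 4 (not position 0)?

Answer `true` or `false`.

Answer: false

Derivation:
s_0={p,r,s}: (!r U F(r))=True !r=False r=True F(r)=True
s_1={p,r,s}: (!r U F(r))=True !r=False r=True F(r)=True
s_2={p,q,s}: (!r U F(r))=False !r=True r=False F(r)=False
s_3={}: (!r U F(r))=False !r=True r=False F(r)=False
s_4={}: (!r U F(r))=False !r=True r=False F(r)=False
s_5={q}: (!r U F(r))=False !r=True r=False F(r)=False
Evaluating at position 4: result = False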